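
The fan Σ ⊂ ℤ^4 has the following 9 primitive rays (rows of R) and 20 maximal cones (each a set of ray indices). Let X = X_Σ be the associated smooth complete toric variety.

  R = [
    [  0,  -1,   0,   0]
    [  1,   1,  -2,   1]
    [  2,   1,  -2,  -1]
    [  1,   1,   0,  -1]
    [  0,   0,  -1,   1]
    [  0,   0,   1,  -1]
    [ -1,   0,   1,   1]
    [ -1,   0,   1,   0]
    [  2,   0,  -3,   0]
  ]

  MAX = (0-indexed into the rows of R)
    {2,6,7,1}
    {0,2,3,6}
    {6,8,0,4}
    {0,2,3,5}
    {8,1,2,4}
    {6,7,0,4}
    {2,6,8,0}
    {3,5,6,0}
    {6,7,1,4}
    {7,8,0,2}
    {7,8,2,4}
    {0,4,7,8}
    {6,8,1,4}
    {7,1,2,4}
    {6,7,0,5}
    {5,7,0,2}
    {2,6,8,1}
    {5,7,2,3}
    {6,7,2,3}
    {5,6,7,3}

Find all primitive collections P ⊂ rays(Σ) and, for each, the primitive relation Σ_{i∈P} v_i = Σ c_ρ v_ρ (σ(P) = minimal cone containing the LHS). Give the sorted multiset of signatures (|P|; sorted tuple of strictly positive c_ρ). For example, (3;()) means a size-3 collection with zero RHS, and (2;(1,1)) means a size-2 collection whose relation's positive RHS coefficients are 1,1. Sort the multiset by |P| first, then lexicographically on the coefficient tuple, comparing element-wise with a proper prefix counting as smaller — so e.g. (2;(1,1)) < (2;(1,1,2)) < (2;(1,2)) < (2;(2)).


The 14 primitive collections of Σ (r=9, n=4):

  P={4,5}:  v_{4} + v_{5} = 0  ⇒ sig = (2;())
  P={0,1}:  v_{0} + v_{1} = v_{6} + v_{8}  ⇒ sig = (2;(1,1))
  P={1,5}:  v_{1} + v_{5} = v_{2} + v_{6}  ⇒ sig = (2;(1,1))
  P={3,4}:  v_{3} + v_{4} = v_{2} + v_{6}  ⇒ sig = (2;(1,1))
  P={5,8}:  v_{5} + v_{8} = v_{0} + v_{2}  ⇒ sig = (2;(1,1))
  P={3,8}:  v_{3} + v_{8} = v_{0} + 2·v_{2} + v_{6}  ⇒ sig = (2;(1,1,2))
  P={1,3}:  v_{1} + v_{3} = 2·v_{2} + 2·v_{6}  ⇒ sig = (2;(2,2))
  P={0,2,4}:  v_{0} + v_{2} + v_{4} = v_{8}  ⇒ sig = (3;(1))
  P={0,3,7}:  v_{0} + v_{3} + v_{7} = v_{5}  ⇒ sig = (3;(1))
  P={2,4,6}:  v_{2} + v_{4} + v_{6} = v_{1}  ⇒ sig = (3;(1))
  P={2,5,6}:  v_{2} + v_{5} + v_{6} = v_{3}  ⇒ sig = (3;(1))
  P={6,7,8}:  v_{6} + v_{7} + v_{8} = v_{4}  ⇒ sig = (3;(1))
  P={1,7,8}:  v_{1} + v_{7} + v_{8} = v_{2} + 2·v_{4}  ⇒ sig = (3;(1,2))
  P={0,2,6,7}:  v_{0} + v_{2} + v_{6} + v_{7} = 0  ⇒ sig = (4;())

Sorted signature multiset PRS(X):
    |P|=2: 7 collections, coeffs (), (1,1), (1,1), (1,1), (1,1), (1,1,2), (2,2)
    |P|=3: 6 collections, coeffs (1), (1), (1), (1), (1), (1,2)
    |P|=4: 1 collection, coeffs ()


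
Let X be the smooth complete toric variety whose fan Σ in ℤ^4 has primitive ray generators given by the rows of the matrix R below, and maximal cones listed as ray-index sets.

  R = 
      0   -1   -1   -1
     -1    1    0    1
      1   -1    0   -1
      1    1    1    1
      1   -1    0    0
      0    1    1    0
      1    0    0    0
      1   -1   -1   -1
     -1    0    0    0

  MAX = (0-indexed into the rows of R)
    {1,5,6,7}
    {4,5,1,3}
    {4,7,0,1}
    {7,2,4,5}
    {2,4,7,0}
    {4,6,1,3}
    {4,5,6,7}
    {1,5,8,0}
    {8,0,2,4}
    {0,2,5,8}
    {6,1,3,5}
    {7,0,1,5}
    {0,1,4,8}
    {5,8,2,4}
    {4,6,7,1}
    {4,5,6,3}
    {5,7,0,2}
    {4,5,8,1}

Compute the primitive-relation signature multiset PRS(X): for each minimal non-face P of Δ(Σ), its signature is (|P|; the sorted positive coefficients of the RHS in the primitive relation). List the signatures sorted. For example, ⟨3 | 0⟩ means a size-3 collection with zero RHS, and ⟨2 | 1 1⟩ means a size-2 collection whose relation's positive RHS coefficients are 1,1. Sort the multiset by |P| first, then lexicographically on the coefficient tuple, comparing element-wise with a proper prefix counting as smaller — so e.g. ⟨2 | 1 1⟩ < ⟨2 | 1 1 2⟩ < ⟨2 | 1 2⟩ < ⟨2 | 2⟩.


Primitive collections (12):

  {1,2}:  v_{1} + v_{2} = 0  →  sig = ⟨2 | 0⟩
  {6,8}:  v_{6} + v_{8} = 0  →  sig = ⟨2 | 0⟩
  {0,3}:  v_{0} + v_{3} = v_{6}  →  sig = ⟨2 | 1⟩
  {0,6}:  v_{0} + v_{6} = v_{7}  →  sig = ⟨2 | 1⟩
  {7,8}:  v_{7} + v_{8} = v_{0}  →  sig = ⟨2 | 1⟩
  {2,3}:  v_{2} + v_{3} = v_{4} + v_{5} + v_{6}  →  sig = ⟨2 | 1 1 1⟩
  {2,6}:  v_{2} + v_{6} = v_{4} + v_{5} + v_{7}  →  sig = ⟨2 | 1 1 1⟩
  {3,8}:  v_{3} + v_{8} = v_{1} + v_{4} + v_{5}  →  sig = ⟨2 | 1 1 1⟩
  {3,7}:  v_{3} + v_{7} = 2·v_{6}  →  sig = ⟨2 | 2⟩
  {0,4,5}:  v_{0} + v_{4} + v_{5} = v_{2}  →  sig = ⟨3 | 1⟩
  {1,4,5,6}:  v_{1} + v_{4} + v_{5} + v_{6} = v_{3}  →  sig = ⟨4 | 1⟩
  {1,4,5,7}:  v_{1} + v_{4} + v_{5} + v_{7} = v_{6}  →  sig = ⟨4 | 1⟩

Signatures (|P|; sorted positive RHS coefficients), sorted:
[⟨2 | 0⟩, ⟨2 | 0⟩, ⟨2 | 1⟩, ⟨2 | 1⟩, ⟨2 | 1⟩, ⟨2 | 1 1 1⟩, ⟨2 | 1 1 1⟩, ⟨2 | 1 1 1⟩, ⟨2 | 2⟩, ⟨3 | 1⟩, ⟨4 | 1⟩, ⟨4 | 1⟩]


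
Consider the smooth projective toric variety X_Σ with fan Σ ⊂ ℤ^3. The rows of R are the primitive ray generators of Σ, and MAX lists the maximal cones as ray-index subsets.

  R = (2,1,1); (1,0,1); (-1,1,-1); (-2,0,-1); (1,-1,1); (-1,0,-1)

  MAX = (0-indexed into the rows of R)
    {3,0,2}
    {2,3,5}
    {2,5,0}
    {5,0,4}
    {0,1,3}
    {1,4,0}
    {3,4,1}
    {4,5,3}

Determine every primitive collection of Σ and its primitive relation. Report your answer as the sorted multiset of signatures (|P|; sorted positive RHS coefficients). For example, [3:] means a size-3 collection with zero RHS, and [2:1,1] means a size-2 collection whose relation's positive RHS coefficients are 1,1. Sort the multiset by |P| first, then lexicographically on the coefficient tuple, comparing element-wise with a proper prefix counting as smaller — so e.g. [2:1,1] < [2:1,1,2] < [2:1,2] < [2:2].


Σ has 5 primitive collections:

  {1,5}:  v_{1} + v_{5} = 0  →  sig = [2:]
  {2,4}:  v_{2} + v_{4} = 0  →  sig = [2:]
  {1,2}:  v_{1} + v_{2} = v_{0} + v_{3}  →  sig = [2:1,1]
  {0,3,4}:  v_{0} + v_{3} + v_{4} = v_{1}  →  sig = [3:1]
  {0,3,5}:  v_{0} + v_{3} + v_{5} = v_{2}  →  sig = [3:1]

Hence PRS(X_Σ) =
    |P|=2: 3 collections, coeffs (), (), (1,1)
    |P|=3: 2 collections, coeffs (1), (1)


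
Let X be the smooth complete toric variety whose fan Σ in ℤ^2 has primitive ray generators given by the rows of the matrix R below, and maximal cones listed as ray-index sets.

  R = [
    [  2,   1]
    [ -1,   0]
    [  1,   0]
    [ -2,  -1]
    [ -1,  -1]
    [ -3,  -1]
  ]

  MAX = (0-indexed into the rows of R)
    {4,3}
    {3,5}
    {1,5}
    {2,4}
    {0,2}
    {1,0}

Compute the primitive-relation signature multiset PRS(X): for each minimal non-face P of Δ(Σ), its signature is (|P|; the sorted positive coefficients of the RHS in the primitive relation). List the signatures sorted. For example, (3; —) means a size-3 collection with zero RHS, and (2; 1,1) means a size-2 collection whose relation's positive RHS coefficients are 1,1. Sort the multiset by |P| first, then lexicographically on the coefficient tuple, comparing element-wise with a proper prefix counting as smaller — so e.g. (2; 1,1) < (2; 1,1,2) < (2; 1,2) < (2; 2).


Primitive collections (9):

  P={0,3}:  v_{0} + v_{3} = 0 ; sig = (2; —)
  P={1,2}:  v_{1} + v_{2} = 0 ; sig = (2; —)
  P={0,4}:  v_{0} + v_{4} = v_{2} ; sig = (2; 1)
  P={0,5}:  v_{0} + v_{5} = v_{1} ; sig = (2; 1)
  P={1,3}:  v_{1} + v_{3} = v_{5} ; sig = (2; 1)
  P={1,4}:  v_{1} + v_{4} = v_{3} ; sig = (2; 1)
  P={2,3}:  v_{2} + v_{3} = v_{4} ; sig = (2; 1)
  P={2,5}:  v_{2} + v_{5} = v_{3} ; sig = (2; 1)
  P={4,5}:  v_{4} + v_{5} = 2·v_{3} ; sig = (2; 2)

Signatures (|P|; sorted positive RHS coefficients), sorted:
[(2; —), (2; —), (2; 1), (2; 1), (2; 1), (2; 1), (2; 1), (2; 1), (2; 2)]


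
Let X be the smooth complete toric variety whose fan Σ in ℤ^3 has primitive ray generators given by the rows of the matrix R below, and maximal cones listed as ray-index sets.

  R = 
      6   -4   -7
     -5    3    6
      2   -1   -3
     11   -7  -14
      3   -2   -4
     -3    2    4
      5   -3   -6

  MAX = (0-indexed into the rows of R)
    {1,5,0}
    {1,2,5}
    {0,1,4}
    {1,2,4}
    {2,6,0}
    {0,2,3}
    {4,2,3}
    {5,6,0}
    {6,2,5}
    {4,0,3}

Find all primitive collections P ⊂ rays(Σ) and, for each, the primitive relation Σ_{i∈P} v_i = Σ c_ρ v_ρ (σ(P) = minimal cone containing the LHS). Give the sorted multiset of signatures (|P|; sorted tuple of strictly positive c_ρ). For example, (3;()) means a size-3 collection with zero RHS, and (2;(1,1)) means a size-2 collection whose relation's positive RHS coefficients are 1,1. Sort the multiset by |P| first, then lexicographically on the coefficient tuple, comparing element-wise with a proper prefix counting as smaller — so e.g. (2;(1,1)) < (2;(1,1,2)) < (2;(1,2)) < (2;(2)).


9 collections generate NE(X_Σ); each relation:

  {1,6}:  v_{1} + v_{6} = 0 — sig = (2;())
  {4,5}:  v_{4} + v_{5} = 0 — sig = (2;())
  {3,5}:  v_{3} + v_{5} = v_{0} + v_{2} — sig = (2;(1,1))
  {4,6}:  v_{4} + v_{6} = v_{0} + v_{2} — sig = (2;(1,1))
  {1,3}:  v_{1} + v_{3} = 2·v_{4} — sig = (2;(2))
  {3,6}:  v_{3} + v_{6} = 2·v_{0} + 2·v_{2} — sig = (2;(2,2))
  {0,1,2}:  v_{0} + v_{1} + v_{2} = v_{4} — sig = (3;(1))
  {0,2,4}:  v_{0} + v_{2} + v_{4} = v_{3} — sig = (3;(1))
  {0,2,5}:  v_{0} + v_{2} + v_{5} = v_{6} — sig = (3;(1))

so the primitive-relation signature multiset is
{ (2;()) ×2,  (2;(1,1)) ×2,  (2;(2)),  (2;(2,2)),  (3;(1)) ×3 }


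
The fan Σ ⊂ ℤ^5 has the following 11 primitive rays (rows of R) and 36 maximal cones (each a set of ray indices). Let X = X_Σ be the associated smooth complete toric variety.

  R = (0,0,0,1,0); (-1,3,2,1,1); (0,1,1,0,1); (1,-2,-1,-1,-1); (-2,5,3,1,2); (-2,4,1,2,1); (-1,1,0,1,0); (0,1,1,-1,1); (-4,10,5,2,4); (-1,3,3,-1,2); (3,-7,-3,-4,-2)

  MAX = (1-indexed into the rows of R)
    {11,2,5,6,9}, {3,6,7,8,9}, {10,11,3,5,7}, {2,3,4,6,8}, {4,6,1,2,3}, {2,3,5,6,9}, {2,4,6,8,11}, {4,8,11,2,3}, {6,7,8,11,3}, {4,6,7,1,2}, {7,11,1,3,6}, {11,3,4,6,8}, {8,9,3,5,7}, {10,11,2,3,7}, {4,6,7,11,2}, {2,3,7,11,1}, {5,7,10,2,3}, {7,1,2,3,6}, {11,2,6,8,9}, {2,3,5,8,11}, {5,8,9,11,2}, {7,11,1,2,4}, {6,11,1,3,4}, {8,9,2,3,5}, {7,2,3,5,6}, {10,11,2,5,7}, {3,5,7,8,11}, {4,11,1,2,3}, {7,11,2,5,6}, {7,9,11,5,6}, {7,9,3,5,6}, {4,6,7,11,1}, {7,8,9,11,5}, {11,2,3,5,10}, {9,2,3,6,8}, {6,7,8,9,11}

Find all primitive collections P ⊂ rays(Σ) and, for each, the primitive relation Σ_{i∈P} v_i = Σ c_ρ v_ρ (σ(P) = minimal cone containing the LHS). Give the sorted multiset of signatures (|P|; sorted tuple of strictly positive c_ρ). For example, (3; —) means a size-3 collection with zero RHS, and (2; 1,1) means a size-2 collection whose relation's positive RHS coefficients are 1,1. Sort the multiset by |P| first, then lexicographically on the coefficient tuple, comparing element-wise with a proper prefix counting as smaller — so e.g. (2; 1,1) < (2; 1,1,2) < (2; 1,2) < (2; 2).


The 20 primitive collections of Σ (r=11, n=5):

  P={1,8}:  v_{1} + v_{8} = v_{3} ; sig = (2; 1)
  P={1,5}:  v_{1} + v_{5} = v_{2} + v_{3} + v_{7} ; sig = (2; 1,1,1)
  P={1,9}:  v_{1} + v_{9} = v_{3} + v_{5} + v_{6} ; sig = (2; 1,1,1)
  P={4,10}:  v_{4} + v_{10} = v_{2} + v_{5} + v_{11} ; sig = (2; 1,1,1)
  P={6,10}:  v_{6} + v_{10} = v_{5} + v_{7} + v_{8} ; sig = (2; 1,1,1)
  P={4,5}:  v_{4} + v_{5} = 2·v_{2} + v_{6} + v_{11} ; sig = (2; 1,1,2)
  P={8,10}:  v_{8} + v_{10} = v_{3} + 2·v_{5} + v_{11} ; sig = (2; 1,1,2)
  P={4,9}:  v_{4} + v_{9} = 2·v_{2} + 2·v_{6} + v_{8} + v_{11} ; sig = (2; 1,1,2,2)
  P={9,10}:  v_{9} + v_{10} = 2·v_{5} + v_{7} + 2·v_{8} ; sig = (2; 1,2,2)
  P={1,10}:  v_{1} + v_{10} = 2·v_{2} + 2·v_{3} + 2·v_{7} + v_{11} ; sig = (2; 1,2,2,2)
  P={3,4,7}:  v_{3} + v_{4} + v_{7} = 0 ; sig = (3; —)
  P={2,7,8}:  v_{2} + v_{7} + v_{8} = v_{5} ; sig = (3; 1)
  P={5,6,8}:  v_{5} + v_{6} + v_{8} = v_{9} ; sig = (3; 1)
  P={4,7,8}:  v_{4} + v_{7} + v_{8} = v_{2} + v_{6} + v_{11} ; sig = (3; 1,1,1)
  P={2,7,9}:  v_{2} + v_{7} + v_{9} = 2·v_{5} + v_{6} ; sig = (3; 1,2)
  P={3,9,11}:  v_{3} + v_{9} + v_{11} = v_{7} + 3·v_{8} ; sig = (3; 1,3)
  P={1,2,6,11}:  v_{1} + v_{2} + v_{6} + v_{11} = 0 ; sig = (4; —)
  P={2,3,6,11}:  v_{2} + v_{3} + v_{6} + v_{11} = v_{8} ; sig = (4; 1)
  P={3,5,6,11}:  v_{3} + v_{5} + v_{6} + v_{11} = v_{7} + 2·v_{8} ; sig = (4; 1,2)
  P={2,3,5,7,11}:  v_{2} + v_{3} + v_{5} + v_{7} + v_{11} = v_{10} ; sig = (5; 1)

Hence PRS(X_Σ) =
{ (2; 1),  (2; 1,1,1) ×4,  (2; 1,1,2) ×2,  (2; 1,1,2,2),  (2; 1,2,2),  (2; 1,2,2,2),  (3; —),  (3; 1) ×2,  (3; 1,1,1),  (3; 1,2),  (3; 1,3),  (4; —),  (4; 1),  (4; 1,2),  (5; 1) }


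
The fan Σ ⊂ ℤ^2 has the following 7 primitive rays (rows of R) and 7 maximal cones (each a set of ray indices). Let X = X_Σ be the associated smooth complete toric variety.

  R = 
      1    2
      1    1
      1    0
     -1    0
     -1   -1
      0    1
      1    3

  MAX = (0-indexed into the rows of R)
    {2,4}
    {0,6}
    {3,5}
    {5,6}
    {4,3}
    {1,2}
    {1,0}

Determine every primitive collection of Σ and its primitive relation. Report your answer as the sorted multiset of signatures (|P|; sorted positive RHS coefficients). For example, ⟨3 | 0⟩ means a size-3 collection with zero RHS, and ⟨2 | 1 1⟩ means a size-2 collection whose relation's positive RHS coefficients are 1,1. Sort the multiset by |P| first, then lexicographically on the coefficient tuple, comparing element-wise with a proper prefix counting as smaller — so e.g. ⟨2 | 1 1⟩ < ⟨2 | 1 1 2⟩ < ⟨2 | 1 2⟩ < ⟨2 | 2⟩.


Σ has 14 primitive collections:

  P={1,4}:  v_{1} + v_{4} = 0  so sig = ⟨2 | 0⟩
  P={2,3}:  v_{2} + v_{3} = 0  so sig = ⟨2 | 0⟩
  P={0,4}:  v_{0} + v_{4} = v_{5}  so sig = ⟨2 | 1⟩
  P={0,5}:  v_{0} + v_{5} = v_{6}  so sig = ⟨2 | 1⟩
  P={1,3}:  v_{1} + v_{3} = v_{5}  so sig = ⟨2 | 1⟩
  P={1,5}:  v_{1} + v_{5} = v_{0}  so sig = ⟨2 | 1⟩
  P={2,5}:  v_{2} + v_{5} = v_{1}  so sig = ⟨2 | 1⟩
  P={4,5}:  v_{4} + v_{5} = v_{3}  so sig = ⟨2 | 1⟩
  P={2,6}:  v_{2} + v_{6} = v_{0} + v_{1}  so sig = ⟨2 | 1 1⟩
  P={0,2}:  v_{0} + v_{2} = 2·v_{1}  so sig = ⟨2 | 2⟩
  P={0,3}:  v_{0} + v_{3} = 2·v_{5}  so sig = ⟨2 | 2⟩
  P={1,6}:  v_{1} + v_{6} = 2·v_{0}  so sig = ⟨2 | 2⟩
  P={4,6}:  v_{4} + v_{6} = 2·v_{5}  so sig = ⟨2 | 2⟩
  P={3,6}:  v_{3} + v_{6} = 3·v_{5}  so sig = ⟨2 | 3⟩

Hence PRS(X_Σ) =
{ ⟨2 | 0⟩ ×2,  ⟨2 | 1⟩ ×6,  ⟨2 | 1 1⟩,  ⟨2 | 2⟩ ×4,  ⟨2 | 3⟩ }


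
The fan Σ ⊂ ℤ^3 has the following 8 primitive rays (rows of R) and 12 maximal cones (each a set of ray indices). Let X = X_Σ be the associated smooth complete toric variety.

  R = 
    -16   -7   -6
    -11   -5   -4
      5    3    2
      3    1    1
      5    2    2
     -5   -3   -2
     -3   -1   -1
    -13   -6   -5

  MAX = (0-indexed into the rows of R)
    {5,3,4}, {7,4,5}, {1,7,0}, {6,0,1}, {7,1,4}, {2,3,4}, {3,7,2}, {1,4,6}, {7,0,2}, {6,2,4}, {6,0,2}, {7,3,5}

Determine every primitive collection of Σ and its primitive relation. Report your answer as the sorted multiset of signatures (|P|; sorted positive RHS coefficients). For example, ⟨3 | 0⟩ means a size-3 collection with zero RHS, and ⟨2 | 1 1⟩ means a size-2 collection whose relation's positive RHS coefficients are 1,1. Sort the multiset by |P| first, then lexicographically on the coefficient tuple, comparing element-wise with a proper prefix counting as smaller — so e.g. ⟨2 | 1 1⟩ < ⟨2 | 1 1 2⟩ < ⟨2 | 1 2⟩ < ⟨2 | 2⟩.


|primitive collections| = 12. Relations:

  • {2,5}:  v_{2} + v_{5} = 0  →  sig = ⟨2 | 0⟩
  • {3,6}:  v_{3} + v_{6} = 0  →  sig = ⟨2 | 0⟩
  • {0,3}:  v_{0} + v_{3} = v_{7}  →  sig = ⟨2 | 1⟩
  • {0,4}:  v_{0} + v_{4} = v_{1}  →  sig = ⟨2 | 1⟩
  • {6,7}:  v_{6} + v_{7} = v_{0}  →  sig = ⟨2 | 1⟩
  • {1,3}:  v_{1} + v_{3} = v_{4} + v_{7}  →  sig = ⟨2 | 1 1⟩
  • {5,6}:  v_{5} + v_{6} = v_{4} + v_{7}  →  sig = ⟨2 | 1 1⟩
  • {0,5}:  v_{0} + v_{5} = v_{4} + 2·v_{7}  →  sig = ⟨2 | 1 2⟩
  • {1,2}:  v_{1} + v_{2} = 2·v_{6}  →  sig = ⟨2 | 2⟩
  • {1,5}:  v_{1} + v_{5} = 2·v_{4} + 2·v_{7}  →  sig = ⟨2 | 2 2⟩
  • {2,4,7}:  v_{2} + v_{4} + v_{7} = v_{6}  →  sig = ⟨3 | 1⟩
  • {3,4,7}:  v_{3} + v_{4} + v_{7} = v_{5}  →  sig = ⟨3 | 1⟩

Sorted signature multiset PRS(X):
{ ⟨2 | 0⟩ ×2,  ⟨2 | 1⟩ ×3,  ⟨2 | 1 1⟩ ×2,  ⟨2 | 1 2⟩,  ⟨2 | 2⟩,  ⟨2 | 2 2⟩,  ⟨3 | 1⟩ ×2 }


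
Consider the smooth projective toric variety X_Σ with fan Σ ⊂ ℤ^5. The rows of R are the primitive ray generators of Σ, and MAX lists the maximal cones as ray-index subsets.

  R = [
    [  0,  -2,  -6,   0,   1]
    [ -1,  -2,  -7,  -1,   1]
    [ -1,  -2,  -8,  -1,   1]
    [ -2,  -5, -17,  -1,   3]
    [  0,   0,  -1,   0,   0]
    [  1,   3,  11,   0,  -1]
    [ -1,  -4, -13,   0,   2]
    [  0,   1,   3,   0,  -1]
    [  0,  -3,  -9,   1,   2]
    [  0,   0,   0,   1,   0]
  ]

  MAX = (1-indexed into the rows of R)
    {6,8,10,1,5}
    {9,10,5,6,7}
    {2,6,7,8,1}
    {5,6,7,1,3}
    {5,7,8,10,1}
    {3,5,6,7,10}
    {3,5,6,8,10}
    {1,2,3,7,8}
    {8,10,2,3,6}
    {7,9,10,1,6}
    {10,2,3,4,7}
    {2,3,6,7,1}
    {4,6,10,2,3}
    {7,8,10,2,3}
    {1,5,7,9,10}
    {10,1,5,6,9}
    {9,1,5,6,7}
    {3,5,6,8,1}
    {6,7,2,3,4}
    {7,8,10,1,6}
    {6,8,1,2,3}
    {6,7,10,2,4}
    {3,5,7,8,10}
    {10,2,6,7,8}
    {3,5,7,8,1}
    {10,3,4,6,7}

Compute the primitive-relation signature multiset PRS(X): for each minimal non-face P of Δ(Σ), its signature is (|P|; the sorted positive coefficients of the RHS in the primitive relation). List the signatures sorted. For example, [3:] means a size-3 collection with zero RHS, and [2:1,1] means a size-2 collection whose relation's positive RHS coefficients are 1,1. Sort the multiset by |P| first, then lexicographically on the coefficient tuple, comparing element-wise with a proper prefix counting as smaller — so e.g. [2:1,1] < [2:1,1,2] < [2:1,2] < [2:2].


Δ(Σ) — 10 vertices, 14 min non-faces:

  P = {2,5}:  v_{2} + v_{5} = v_{3} ; sig = [2:1]
  P = {8,9}:  v_{8} + v_{9} = v_{1} + v_{10} ; sig = [2:1,1]
  P = {4,5}:  v_{4} + v_{5} = 2·v_{3} + v_{6} + v_{7} + v_{10} ; sig = [2:1,1,1,2]
  P = {4,9}:  v_{4} + v_{9} = v_{3} + v_{5} + 2·v_{6} + 3·v_{7} + v_{10} ; sig = [2:1,1,1,2,3]
  P = {1,4}:  v_{1} + v_{4} = v_{3} + v_{6} + 2·v_{7} ; sig = [2:1,1,2]
  P = {2,9}:  v_{2} + v_{9} = v_{5} + v_{6} + 2·v_{7} ; sig = [2:1,1,2]
  P = {4,8}:  v_{4} + v_{8} = 2·v_{2} + v_{10} ; sig = [2:1,2]
  P = {3,9}:  v_{3} + v_{9} = 2·v_{5} + v_{6} + 2·v_{7} ; sig = [2:1,2,2]
  P = {1,2,10}:  v_{1} + v_{2} + v_{10} = v_{7} ; sig = [3:1]
  P = {1,3,10}:  v_{1} + v_{3} + v_{10} = v_{5} + v_{7} ; sig = [3:1,1]
  P = {5,6,7,8}:  v_{5} + v_{6} + v_{7} + v_{8} = 0 ; sig = [4:]
  P = {3,6,7,8}:  v_{3} + v_{6} + v_{7} + v_{8} = v_{2} ; sig = [4:1]
  P = {1,5,6,7,10}:  v_{1} + v_{5} + v_{6} + v_{7} + v_{10} = v_{9} ; sig = [5:1]
  P = {2,3,6,7,10}:  v_{2} + v_{3} + v_{6} + v_{7} + v_{10} = v_{4} ; sig = [5:1]

Signatures (|P|; sorted positive RHS coefficients), sorted:
{ [2:1],  [2:1,1],  [2:1,1,1,2],  [2:1,1,1,2,3],  [2:1,1,2] ×2,  [2:1,2],  [2:1,2,2],  [3:1],  [3:1,1],  [4:],  [4:1],  [5:1] ×2 }


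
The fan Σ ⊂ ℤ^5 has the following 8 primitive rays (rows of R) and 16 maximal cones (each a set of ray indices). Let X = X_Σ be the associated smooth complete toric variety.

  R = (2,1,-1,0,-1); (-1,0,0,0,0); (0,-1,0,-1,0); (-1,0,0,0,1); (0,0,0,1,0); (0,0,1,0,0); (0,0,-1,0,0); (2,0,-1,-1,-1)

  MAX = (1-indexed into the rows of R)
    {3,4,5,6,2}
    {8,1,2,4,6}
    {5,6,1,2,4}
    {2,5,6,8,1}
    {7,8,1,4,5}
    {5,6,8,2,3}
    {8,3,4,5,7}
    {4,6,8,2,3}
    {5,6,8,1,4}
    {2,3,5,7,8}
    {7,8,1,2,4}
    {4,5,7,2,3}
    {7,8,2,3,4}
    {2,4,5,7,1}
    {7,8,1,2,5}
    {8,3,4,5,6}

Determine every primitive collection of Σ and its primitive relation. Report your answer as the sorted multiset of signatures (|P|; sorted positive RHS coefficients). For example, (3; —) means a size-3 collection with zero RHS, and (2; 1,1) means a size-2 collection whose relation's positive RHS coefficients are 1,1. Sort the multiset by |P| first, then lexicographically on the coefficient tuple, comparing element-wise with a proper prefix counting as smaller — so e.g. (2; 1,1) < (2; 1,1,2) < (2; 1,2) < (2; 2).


Primitive collections (3):

  • {6,7}:  v_{6} + v_{7} = 0  →  sig = (2; —)
  • {1,3}:  v_{1} + v_{3} = v_{8}  →  sig = (2; 1)
  • {2,4,5,8}:  v_{2} + v_{4} + v_{5} + v_{8} = v_{7}  →  sig = (4; 1)

Sorted signature multiset PRS(X):
    |P|=2: 2 collections, coeffs (), (1)
    |P|=4: 1 collection, coeffs (1)


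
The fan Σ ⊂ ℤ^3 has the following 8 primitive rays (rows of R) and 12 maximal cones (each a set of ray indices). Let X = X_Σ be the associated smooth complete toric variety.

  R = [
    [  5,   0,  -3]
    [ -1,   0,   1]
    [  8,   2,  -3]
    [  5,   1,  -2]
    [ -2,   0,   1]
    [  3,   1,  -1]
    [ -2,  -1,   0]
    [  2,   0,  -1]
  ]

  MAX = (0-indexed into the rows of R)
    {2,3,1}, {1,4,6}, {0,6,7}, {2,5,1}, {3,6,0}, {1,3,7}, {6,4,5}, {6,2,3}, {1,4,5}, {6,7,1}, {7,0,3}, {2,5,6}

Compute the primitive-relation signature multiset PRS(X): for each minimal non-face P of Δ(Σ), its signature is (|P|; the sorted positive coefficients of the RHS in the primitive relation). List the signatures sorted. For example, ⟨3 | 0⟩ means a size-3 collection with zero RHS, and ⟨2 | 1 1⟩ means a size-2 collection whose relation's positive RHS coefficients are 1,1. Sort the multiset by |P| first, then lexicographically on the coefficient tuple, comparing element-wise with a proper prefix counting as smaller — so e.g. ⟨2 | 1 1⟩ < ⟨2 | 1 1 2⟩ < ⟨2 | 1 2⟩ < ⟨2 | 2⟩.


14 minimal non-faces of Δ(Σ) (on 8 rays):

  {4,7}:  v_{4} + v_{7} = 0  ⟹  sig = ⟨2 | 0⟩
  {3,4}:  v_{3} + v_{4} = v_{5}  ⟹  sig = ⟨2 | 1⟩
  {3,5}:  v_{3} + v_{5} = v_{2}  ⟹  sig = ⟨2 | 1⟩
  {5,7}:  v_{5} + v_{7} = v_{3}  ⟹  sig = ⟨2 | 1⟩
  {0,4}:  v_{0} + v_{4} = v_{3} + v_{6}  ⟹  sig = ⟨2 | 1 1⟩
  {0,5}:  v_{0} + v_{5} = 2·v_{3} + v_{6}  ⟹  sig = ⟨2 | 1 2⟩
  {0,2}:  v_{0} + v_{2} = 3·v_{3} + v_{6}  ⟹  sig = ⟨2 | 1 3⟩
  {0,1}:  v_{0} + v_{1} = 2·v_{7}  ⟹  sig = ⟨2 | 2⟩
  {2,4}:  v_{2} + v_{4} = 2·v_{5}  ⟹  sig = ⟨2 | 2⟩
  {2,7}:  v_{2} + v_{7} = 2·v_{3}  ⟹  sig = ⟨2 | 2⟩
  {1,5,6}:  v_{1} + v_{5} + v_{6} = 0  ⟹  sig = ⟨3 | 0⟩
  {1,2,6}:  v_{1} + v_{2} + v_{6} = v_{3}  ⟹  sig = ⟨3 | 1⟩
  {1,3,6}:  v_{1} + v_{3} + v_{6} = v_{7}  ⟹  sig = ⟨3 | 1⟩
  {3,6,7}:  v_{3} + v_{6} + v_{7} = v_{0}  ⟹  sig = ⟨3 | 1⟩

Signatures (|P|; sorted positive RHS coefficients), sorted:
[⟨2 | 0⟩, ⟨2 | 1⟩, ⟨2 | 1⟩, ⟨2 | 1⟩, ⟨2 | 1 1⟩, ⟨2 | 1 2⟩, ⟨2 | 1 3⟩, ⟨2 | 2⟩, ⟨2 | 2⟩, ⟨2 | 2⟩, ⟨3 | 0⟩, ⟨3 | 1⟩, ⟨3 | 1⟩, ⟨3 | 1⟩]


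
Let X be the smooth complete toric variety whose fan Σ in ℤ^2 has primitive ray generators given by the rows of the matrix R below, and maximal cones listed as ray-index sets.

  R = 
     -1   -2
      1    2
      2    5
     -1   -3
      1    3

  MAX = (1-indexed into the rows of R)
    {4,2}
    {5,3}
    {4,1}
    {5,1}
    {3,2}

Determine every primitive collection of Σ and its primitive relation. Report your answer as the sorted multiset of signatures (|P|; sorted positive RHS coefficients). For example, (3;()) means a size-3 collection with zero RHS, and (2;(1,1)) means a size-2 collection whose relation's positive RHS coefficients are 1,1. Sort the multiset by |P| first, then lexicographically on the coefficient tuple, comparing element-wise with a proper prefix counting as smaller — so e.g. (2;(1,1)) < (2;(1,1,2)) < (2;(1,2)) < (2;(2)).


5 collections generate NE(X_Σ); each relation:

  {1,2}:  v_{1} + v_{2} = 0  ⟹  sig = (2;())
  {4,5}:  v_{4} + v_{5} = 0  ⟹  sig = (2;())
  {1,3}:  v_{1} + v_{3} = v_{5}  ⟹  sig = (2;(1))
  {2,5}:  v_{2} + v_{5} = v_{3}  ⟹  sig = (2;(1))
  {3,4}:  v_{3} + v_{4} = v_{2}  ⟹  sig = (2;(1))

Sorted signature multiset PRS(X):
{ (2;()) ×2,  (2;(1)) ×3 }


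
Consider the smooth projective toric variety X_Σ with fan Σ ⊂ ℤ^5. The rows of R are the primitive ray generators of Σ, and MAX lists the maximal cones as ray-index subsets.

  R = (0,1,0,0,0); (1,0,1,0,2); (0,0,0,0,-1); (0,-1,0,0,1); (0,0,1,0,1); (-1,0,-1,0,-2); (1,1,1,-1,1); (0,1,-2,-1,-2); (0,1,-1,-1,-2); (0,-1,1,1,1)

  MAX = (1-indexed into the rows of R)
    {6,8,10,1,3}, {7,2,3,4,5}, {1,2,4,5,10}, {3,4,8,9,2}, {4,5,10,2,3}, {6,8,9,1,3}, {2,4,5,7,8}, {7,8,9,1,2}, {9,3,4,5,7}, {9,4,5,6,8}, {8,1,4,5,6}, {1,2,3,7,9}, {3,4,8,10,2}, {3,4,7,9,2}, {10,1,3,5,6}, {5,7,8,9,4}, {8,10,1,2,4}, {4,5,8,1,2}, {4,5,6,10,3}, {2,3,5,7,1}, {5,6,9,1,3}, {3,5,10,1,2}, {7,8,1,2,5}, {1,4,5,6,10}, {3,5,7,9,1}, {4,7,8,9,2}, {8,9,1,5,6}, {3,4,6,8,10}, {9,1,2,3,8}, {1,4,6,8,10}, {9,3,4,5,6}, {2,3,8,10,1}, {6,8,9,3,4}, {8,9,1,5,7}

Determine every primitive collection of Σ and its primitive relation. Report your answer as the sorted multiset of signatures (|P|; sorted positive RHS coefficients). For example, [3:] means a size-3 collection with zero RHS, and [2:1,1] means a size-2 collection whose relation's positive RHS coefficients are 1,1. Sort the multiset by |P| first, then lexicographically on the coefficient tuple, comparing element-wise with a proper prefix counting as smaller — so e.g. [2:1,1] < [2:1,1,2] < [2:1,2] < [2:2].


Σ has 11 primitive collections:

  • {2,6}:  v_{2} + v_{6} = 0 ; sig = [2:]
  • {9,10}:  v_{9} + v_{10} = v_{3} ; sig = [2:1]
  • {6,7}:  v_{6} + v_{7} = v_{5} + v_{9} ; sig = [2:1,1]
  • {7,10}:  v_{7} + v_{10} = v_{2} + v_{3} + v_{5} ; sig = [2:1,1,1]
  • {1,3,4}:  v_{1} + v_{3} + v_{4} = 0 ; sig = [3:]
  • {5,8,10}:  v_{5} + v_{8} + v_{10} = 0 ; sig = [3:]
  • {2,5,9}:  v_{2} + v_{5} + v_{9} = v_{7} ; sig = [3:1]
  • {3,5,8}:  v_{3} + v_{5} + v_{8} = v_{9} ; sig = [3:1]
  • {1,4,9}:  v_{1} + v_{4} + v_{9} = v_{5} + v_{8} ; sig = [3:1,1]
  • {1,4,7}:  v_{1} + v_{4} + v_{7} = v_{2} + 2·v_{5} + v_{8} ; sig = [3:1,1,2]
  • {3,7,8}:  v_{3} + v_{7} + v_{8} = v_{2} + 2·v_{9} ; sig = [3:1,2]

Hence PRS(X_Σ) =
    [2:]
    [2:1]
    [2:1,1]
    [2:1,1,1]
    [3:]
    [3:]
    [3:1]
    [3:1]
    [3:1,1]
    [3:1,1,2]
    [3:1,2]


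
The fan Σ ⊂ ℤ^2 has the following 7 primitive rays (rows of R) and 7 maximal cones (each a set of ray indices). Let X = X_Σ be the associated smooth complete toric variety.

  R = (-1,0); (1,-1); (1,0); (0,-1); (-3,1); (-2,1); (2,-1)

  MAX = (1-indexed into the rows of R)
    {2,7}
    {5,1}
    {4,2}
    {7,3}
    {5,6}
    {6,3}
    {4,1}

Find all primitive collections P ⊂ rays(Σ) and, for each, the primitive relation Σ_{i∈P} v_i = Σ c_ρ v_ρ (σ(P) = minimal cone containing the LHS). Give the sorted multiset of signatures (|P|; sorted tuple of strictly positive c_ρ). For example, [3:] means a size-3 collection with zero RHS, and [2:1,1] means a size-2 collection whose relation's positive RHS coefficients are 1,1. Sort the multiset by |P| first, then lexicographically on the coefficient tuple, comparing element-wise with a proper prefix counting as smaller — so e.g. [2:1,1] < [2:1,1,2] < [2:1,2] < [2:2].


14 collections generate NE(X_Σ); each relation:

  P = {1,3}:  v_{1} + v_{3} = 0  ⟹  sig = [2:]
  P = {6,7}:  v_{6} + v_{7} = 0  ⟹  sig = [2:]
  P = {1,2}:  v_{1} + v_{2} = v_{4}  ⟹  sig = [2:1]
  P = {1,6}:  v_{1} + v_{6} = v_{5}  ⟹  sig = [2:1]
  P = {1,7}:  v_{1} + v_{7} = v_{2}  ⟹  sig = [2:1]
  P = {2,3}:  v_{2} + v_{3} = v_{7}  ⟹  sig = [2:1]
  P = {2,6}:  v_{2} + v_{6} = v_{1}  ⟹  sig = [2:1]
  P = {3,4}:  v_{3} + v_{4} = v_{2}  ⟹  sig = [2:1]
  P = {3,5}:  v_{3} + v_{5} = v_{6}  ⟹  sig = [2:1]
  P = {5,7}:  v_{5} + v_{7} = v_{1}  ⟹  sig = [2:1]
  P = {2,5}:  v_{2} + v_{5} = 2·v_{1}  ⟹  sig = [2:2]
  P = {4,6}:  v_{4} + v_{6} = 2·v_{1}  ⟹  sig = [2:2]
  P = {4,7}:  v_{4} + v_{7} = 2·v_{2}  ⟹  sig = [2:2]
  P = {4,5}:  v_{4} + v_{5} = 3·v_{1}  ⟹  sig = [2:3]

Sorted signature multiset PRS(X):
{ [2:] ×2,  [2:1] ×8,  [2:2] ×3,  [2:3] }


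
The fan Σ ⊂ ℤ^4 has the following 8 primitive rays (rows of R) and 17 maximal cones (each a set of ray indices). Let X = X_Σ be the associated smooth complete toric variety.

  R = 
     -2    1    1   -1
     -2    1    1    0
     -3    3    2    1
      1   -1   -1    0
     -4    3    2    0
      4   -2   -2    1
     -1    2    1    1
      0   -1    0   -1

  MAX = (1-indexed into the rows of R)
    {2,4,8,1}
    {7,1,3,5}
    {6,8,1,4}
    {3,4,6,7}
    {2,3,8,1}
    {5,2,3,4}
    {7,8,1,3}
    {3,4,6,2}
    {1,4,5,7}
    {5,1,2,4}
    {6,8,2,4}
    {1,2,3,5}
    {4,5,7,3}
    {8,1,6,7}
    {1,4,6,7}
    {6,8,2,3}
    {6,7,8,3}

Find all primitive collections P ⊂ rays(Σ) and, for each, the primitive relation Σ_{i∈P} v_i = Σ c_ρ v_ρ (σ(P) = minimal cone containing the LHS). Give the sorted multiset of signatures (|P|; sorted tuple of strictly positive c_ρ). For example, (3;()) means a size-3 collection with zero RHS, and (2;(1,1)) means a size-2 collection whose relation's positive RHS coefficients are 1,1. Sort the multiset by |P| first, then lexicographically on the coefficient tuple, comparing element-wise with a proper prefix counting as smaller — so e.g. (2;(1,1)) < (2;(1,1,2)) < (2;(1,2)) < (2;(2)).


8 collections generate NE(X_Σ); each relation:

  • {2,7}:  v_{2} + v_{7} = v_{3} — sig = (2;(1))
  • {5,6}:  v_{5} + v_{6} = v_{4} + v_{7} — sig = (2;(1,1))
  • {5,8}:  v_{5} + v_{8} = v_{1} + v_{2} — sig = (2;(1,1))
  • {1,2,6}:  v_{1} + v_{2} + v_{6} = 0 — sig = (3;())
  • {4,7,8}:  v_{4} + v_{7} + v_{8} = 0 — sig = (3;())
  • {1,3,4}:  v_{1} + v_{3} + v_{4} = v_{5} — sig = (3;(1))
  • {1,3,6}:  v_{1} + v_{3} + v_{6} = v_{7} — sig = (3;(1))
  • {3,4,8}:  v_{3} + v_{4} + v_{8} = v_{2} — sig = (3;(1))

Sorted signature multiset PRS(X):
{ (2;(1)),  (2;(1,1)) ×2,  (3;()) ×2,  (3;(1)) ×3 }


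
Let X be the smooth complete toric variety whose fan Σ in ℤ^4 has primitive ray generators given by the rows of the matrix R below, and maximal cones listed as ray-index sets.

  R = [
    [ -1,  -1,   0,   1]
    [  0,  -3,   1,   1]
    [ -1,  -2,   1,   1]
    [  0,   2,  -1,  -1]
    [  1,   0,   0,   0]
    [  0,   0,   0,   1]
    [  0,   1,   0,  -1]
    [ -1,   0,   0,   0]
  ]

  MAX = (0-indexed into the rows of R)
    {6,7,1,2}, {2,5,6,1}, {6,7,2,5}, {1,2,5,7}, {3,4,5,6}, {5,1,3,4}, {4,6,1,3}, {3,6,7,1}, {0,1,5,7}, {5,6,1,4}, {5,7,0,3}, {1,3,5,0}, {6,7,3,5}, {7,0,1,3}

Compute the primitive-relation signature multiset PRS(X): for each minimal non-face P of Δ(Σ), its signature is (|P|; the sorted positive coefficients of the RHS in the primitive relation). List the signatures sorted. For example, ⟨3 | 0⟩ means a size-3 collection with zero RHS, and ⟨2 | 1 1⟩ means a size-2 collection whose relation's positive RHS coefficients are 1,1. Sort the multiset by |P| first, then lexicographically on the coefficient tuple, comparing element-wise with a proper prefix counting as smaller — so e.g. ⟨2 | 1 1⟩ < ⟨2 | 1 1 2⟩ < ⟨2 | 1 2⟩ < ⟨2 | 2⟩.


9 collections generate NE(X_Σ); each relation:

  • {4,7}:  v_{4} + v_{7} = 0  ⇒ sig = ⟨2 | 0⟩
  • {0,6}:  v_{0} + v_{6} = v_{7}  ⇒ sig = ⟨2 | 1⟩
  • {2,3}:  v_{2} + v_{3} = v_{7}  ⇒ sig = ⟨2 | 1⟩
  • {0,4}:  v_{0} + v_{4} = v_{1} + v_{3} + v_{5}  ⇒ sig = ⟨2 | 1 1 1⟩
  • {2,4}:  v_{2} + v_{4} = v_{1} + v_{5} + v_{6}  ⇒ sig = ⟨2 | 1 1 1⟩
  • {0,2}:  v_{0} + v_{2} = v_{1} + v_{5} + 2·v_{7}  ⇒ sig = ⟨2 | 1 1 2⟩
  • {1,3,5,6}:  v_{1} + v_{3} + v_{5} + v_{6} = 0  ⇒ sig = ⟨4 | 0⟩
  • {1,3,5,7}:  v_{1} + v_{3} + v_{5} + v_{7} = v_{0}  ⇒ sig = ⟨4 | 1⟩
  • {1,5,6,7}:  v_{1} + v_{5} + v_{6} + v_{7} = v_{2}  ⇒ sig = ⟨4 | 1⟩

Sorted signature multiset PRS(X):
    |P|=2: 6 collections, coeffs (), (1), (1), (1,1,1), (1,1,1), (1,1,2)
    |P|=4: 3 collections, coeffs (), (1), (1)


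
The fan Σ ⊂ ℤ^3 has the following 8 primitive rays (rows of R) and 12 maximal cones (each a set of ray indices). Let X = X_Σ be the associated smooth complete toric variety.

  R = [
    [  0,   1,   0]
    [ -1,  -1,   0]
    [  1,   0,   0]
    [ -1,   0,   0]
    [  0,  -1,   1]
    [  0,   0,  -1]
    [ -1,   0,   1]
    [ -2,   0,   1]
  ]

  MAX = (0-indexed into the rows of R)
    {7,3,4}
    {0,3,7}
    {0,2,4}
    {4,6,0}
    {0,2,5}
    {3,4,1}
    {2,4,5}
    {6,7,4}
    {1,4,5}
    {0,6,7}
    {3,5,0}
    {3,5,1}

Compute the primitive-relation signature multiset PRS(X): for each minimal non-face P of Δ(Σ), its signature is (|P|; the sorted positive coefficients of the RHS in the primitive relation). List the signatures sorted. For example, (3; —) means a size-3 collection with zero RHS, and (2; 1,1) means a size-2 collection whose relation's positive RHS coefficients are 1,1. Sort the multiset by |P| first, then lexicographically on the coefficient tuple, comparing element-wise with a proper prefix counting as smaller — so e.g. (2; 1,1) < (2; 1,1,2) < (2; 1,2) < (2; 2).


Primitive collections (14):

  {2,3}:  v_{2} + v_{3} = 0  so sig = (2; —)
  {0,1}:  v_{0} + v_{1} = v_{3}  so sig = (2; 1)
  {2,7}:  v_{2} + v_{7} = v_{6}  so sig = (2; 1)
  {3,6}:  v_{3} + v_{6} = v_{7}  so sig = (2; 1)
  {5,6}:  v_{5} + v_{6} = v_{3}  so sig = (2; 1)
  {1,2}:  v_{1} + v_{2} = v_{4} + v_{5}  so sig = (2; 1,1)
  {2,6}:  v_{2} + v_{6} = v_{0} + v_{4}  so sig = (2; 1,1)
  {1,6}:  v_{1} + v_{6} = 2·v_{3} + v_{4}  so sig = (2; 1,2)
  {1,7}:  v_{1} + v_{7} = 3·v_{3} + v_{4}  so sig = (2; 1,3)
  {5,7}:  v_{5} + v_{7} = 2·v_{3}  so sig = (2; 2)
  {0,4,5}:  v_{0} + v_{4} + v_{5} = 0  so sig = (3; —)
  {0,3,4}:  v_{0} + v_{3} + v_{4} = v_{6}  so sig = (3; 1)
  {3,4,5}:  v_{3} + v_{4} + v_{5} = v_{1}  so sig = (3; 1)
  {0,4,7}:  v_{0} + v_{4} + v_{7} = 2·v_{6}  so sig = (3; 2)

so the primitive-relation signature multiset is
{ (2; —),  (2; 1) ×4,  (2; 1,1) ×2,  (2; 1,2),  (2; 1,3),  (2; 2),  (3; —),  (3; 1) ×2,  (3; 2) }


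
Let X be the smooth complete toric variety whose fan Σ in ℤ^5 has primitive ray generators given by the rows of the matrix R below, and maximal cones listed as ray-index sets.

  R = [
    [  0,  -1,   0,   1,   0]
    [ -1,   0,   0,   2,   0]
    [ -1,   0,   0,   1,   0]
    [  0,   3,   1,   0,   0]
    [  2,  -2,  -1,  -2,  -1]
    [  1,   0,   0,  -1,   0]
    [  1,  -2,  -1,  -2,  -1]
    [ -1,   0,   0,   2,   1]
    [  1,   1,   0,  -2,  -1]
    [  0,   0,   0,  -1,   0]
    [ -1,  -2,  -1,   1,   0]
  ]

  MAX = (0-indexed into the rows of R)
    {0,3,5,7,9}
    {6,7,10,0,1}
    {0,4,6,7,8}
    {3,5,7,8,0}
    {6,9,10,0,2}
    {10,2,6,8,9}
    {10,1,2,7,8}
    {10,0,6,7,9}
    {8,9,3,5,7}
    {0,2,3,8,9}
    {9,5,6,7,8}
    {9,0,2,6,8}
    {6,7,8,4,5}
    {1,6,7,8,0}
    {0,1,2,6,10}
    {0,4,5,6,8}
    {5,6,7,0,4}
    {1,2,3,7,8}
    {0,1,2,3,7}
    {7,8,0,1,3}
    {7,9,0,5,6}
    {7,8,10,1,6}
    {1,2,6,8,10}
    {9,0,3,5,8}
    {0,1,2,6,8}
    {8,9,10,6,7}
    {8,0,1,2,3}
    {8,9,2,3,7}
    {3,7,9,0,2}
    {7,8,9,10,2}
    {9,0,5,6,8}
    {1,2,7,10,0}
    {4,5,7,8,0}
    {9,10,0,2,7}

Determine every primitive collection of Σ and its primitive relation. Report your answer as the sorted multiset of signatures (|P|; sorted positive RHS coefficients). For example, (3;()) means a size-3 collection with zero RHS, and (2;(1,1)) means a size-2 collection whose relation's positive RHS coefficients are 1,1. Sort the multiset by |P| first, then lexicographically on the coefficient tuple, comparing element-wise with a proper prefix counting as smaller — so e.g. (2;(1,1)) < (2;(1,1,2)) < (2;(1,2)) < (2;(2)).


Δ(Σ) — 11 vertices, 16 min non-faces:

  • {2,5}:  v_{2} + v_{5} = 0  ⇒ sig = (2;())
  • {1,9}:  v_{1} + v_{9} = v_{2}  ⇒ sig = (2;(1))
  • {3,6}:  v_{3} + v_{6} = v_{8}  ⇒ sig = (2;(1))
  • {4,9}:  v_{4} + v_{9} = v_{5} + v_{6}  ⇒ sig = (2;(1,1))
  • {5,10}:  v_{5} + v_{10} = v_{6} + v_{7}  ⇒ sig = (2;(1,1))
  • {1,5}:  v_{1} + v_{5} = v_{0} + v_{7} + v_{8}  ⇒ sig = (2;(1,1,1))
  • {3,10}:  v_{3} + v_{10} = v_{2} + v_{7} + v_{8}  ⇒ sig = (2;(1,1,1))
  • {2,4}:  v_{2} + v_{4} = v_{0} + v_{6} + v_{7} + v_{8}  ⇒ sig = (2;(1,1,1,1))
  • {3,4}:  v_{3} + v_{4} = v_{0} + v_{5} + v_{7} + 2·v_{8}  ⇒ sig = (2;(1,1,1,2))
  • {4,10}:  v_{4} + v_{10} = v_{0} + 2·v_{6} + 2·v_{7} + v_{8}  ⇒ sig = (2;(1,1,2,2))
  • {1,4}:  v_{1} + v_{4} = 2·v_{0} + v_{6} + 2·v_{7} + 2·v_{8}  ⇒ sig = (2;(1,2,2,2))
  • {2,6,7}:  v_{2} + v_{6} + v_{7} = v_{10}  ⇒ sig = (3;(1))
  • {0,8,10}:  v_{0} + v_{8} + v_{10} = v_{1} + v_{6}  ⇒ sig = (3;(1,1))
  • {0,7,8,9}:  v_{0} + v_{7} + v_{8} + v_{9} = 0  ⇒ sig = (4;())
  • {0,2,7,8}:  v_{0} + v_{2} + v_{7} + v_{8} = v_{1}  ⇒ sig = (4;(1))
  • {0,5,6,7,8}:  v_{0} + v_{5} + v_{6} + v_{7} + v_{8} = v_{4}  ⇒ sig = (5;(1))

so the primitive-relation signature multiset is
    (2;())
    (2;(1))
    (2;(1))
    (2;(1,1))
    (2;(1,1))
    (2;(1,1,1))
    (2;(1,1,1))
    (2;(1,1,1,1))
    (2;(1,1,1,2))
    (2;(1,1,2,2))
    (2;(1,2,2,2))
    (3;(1))
    (3;(1,1))
    (4;())
    (4;(1))
    (5;(1))


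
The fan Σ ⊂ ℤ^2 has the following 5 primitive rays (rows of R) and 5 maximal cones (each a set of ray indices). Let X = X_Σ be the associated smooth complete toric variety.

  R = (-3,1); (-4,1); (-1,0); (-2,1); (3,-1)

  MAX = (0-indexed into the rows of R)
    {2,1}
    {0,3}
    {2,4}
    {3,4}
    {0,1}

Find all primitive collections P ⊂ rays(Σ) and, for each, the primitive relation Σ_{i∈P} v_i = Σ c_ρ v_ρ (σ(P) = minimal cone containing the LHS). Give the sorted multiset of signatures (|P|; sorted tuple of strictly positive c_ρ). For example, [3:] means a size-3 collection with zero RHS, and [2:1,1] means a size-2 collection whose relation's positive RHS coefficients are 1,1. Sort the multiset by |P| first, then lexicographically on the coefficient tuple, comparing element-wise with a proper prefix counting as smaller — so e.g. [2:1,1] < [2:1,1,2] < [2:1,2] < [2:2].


Minimal non-faces — 5 found among 5 rays, 5 max cones:

  P = {0,4}:  v_{0} + v_{4} = 0  ⟹  sig = [2:]
  P = {0,2}:  v_{0} + v_{2} = v_{1}  ⟹  sig = [2:1]
  P = {1,4}:  v_{1} + v_{4} = v_{2}  ⟹  sig = [2:1]
  P = {2,3}:  v_{2} + v_{3} = v_{0}  ⟹  sig = [2:1]
  P = {1,3}:  v_{1} + v_{3} = 2·v_{0}  ⟹  sig = [2:2]

Hence PRS(X_Σ) =
    [2:]
    [2:1]
    [2:1]
    [2:1]
    [2:2]


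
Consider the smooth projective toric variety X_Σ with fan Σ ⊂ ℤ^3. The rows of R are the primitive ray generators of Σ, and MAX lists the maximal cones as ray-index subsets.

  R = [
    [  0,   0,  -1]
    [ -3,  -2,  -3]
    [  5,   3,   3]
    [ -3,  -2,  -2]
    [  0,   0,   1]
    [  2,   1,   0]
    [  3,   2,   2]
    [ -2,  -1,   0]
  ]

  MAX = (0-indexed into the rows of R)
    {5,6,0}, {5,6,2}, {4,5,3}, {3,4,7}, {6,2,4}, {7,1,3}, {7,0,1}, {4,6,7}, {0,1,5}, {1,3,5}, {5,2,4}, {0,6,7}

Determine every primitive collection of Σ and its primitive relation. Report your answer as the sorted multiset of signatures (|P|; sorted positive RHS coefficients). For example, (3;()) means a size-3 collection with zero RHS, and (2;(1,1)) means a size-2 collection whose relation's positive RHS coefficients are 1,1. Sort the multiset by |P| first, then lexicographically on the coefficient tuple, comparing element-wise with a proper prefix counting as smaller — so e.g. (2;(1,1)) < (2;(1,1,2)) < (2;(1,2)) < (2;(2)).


Minimal non-faces — 11 found among 8 rays, 12 max cones:

  {0,4}:  v_{0} + v_{4} = 0  so sig = (2;())
  {3,6}:  v_{3} + v_{6} = 0  so sig = (2;())
  {5,7}:  v_{5} + v_{7} = 0  so sig = (2;())
  {0,3}:  v_{0} + v_{3} = v_{1}  so sig = (2;(1))
  {1,2}:  v_{1} + v_{2} = v_{5}  so sig = (2;(1))
  {1,4}:  v_{1} + v_{4} = v_{3}  so sig = (2;(1))
  {1,6}:  v_{1} + v_{6} = v_{0}  so sig = (2;(1))
  {0,2}:  v_{0} + v_{2} = v_{5} + v_{6}  so sig = (2;(1,1))
  {2,3}:  v_{2} + v_{3} = v_{4} + v_{5}  so sig = (2;(1,1))
  {2,7}:  v_{2} + v_{7} = v_{4} + v_{6}  so sig = (2;(1,1))
  {4,5,6}:  v_{4} + v_{5} + v_{6} = v_{2}  so sig = (3;(1))

so the primitive-relation signature multiset is
[(2;()), (2;()), (2;()), (2;(1)), (2;(1)), (2;(1)), (2;(1)), (2;(1,1)), (2;(1,1)), (2;(1,1)), (3;(1))]


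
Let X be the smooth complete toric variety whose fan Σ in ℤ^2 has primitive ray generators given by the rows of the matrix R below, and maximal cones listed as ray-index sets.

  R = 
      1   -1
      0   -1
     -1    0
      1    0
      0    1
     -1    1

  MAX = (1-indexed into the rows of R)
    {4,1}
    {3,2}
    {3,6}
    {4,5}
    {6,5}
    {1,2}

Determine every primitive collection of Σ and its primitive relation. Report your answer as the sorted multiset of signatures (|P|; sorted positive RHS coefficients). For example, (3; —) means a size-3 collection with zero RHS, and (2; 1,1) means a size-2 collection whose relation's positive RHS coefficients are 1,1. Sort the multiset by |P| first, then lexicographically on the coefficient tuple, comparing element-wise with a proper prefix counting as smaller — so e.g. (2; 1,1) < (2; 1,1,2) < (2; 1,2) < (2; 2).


Δ(Σ) — 6 vertices, 9 min non-faces:

  • {1,6}:  v_{1} + v_{6} = 0  →  sig = (2; —)
  • {2,5}:  v_{2} + v_{5} = 0  →  sig = (2; —)
  • {3,4}:  v_{3} + v_{4} = 0  →  sig = (2; —)
  • {1,3}:  v_{1} + v_{3} = v_{2}  →  sig = (2; 1)
  • {1,5}:  v_{1} + v_{5} = v_{4}  →  sig = (2; 1)
  • {2,4}:  v_{2} + v_{4} = v_{1}  →  sig = (2; 1)
  • {2,6}:  v_{2} + v_{6} = v_{3}  →  sig = (2; 1)
  • {3,5}:  v_{3} + v_{5} = v_{6}  →  sig = (2; 1)
  • {4,6}:  v_{4} + v_{6} = v_{5}  →  sig = (2; 1)

Sorted signature multiset PRS(X):
    (2; —)
    (2; —)
    (2; —)
    (2; 1)
    (2; 1)
    (2; 1)
    (2; 1)
    (2; 1)
    (2; 1)
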